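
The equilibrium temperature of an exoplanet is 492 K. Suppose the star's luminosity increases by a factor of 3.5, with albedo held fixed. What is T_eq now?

T_eq ≈ 673 K

T_eq ∝ L^(1/4) · d^(−1/2).
T′ = 492 × 3.5^(1/4) = 673 K.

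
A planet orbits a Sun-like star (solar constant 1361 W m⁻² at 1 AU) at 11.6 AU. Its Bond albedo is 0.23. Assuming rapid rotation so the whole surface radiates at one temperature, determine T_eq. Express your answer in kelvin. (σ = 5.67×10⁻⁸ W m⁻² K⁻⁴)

Flux at 11.6 AU: S = 1361/11.6² = 10.1 W m⁻².
Energy balance: absorbed = emitted ⇒ πR²·S(1−A) = 4πR²·σT_eq⁴, so T_eq⁴ = S(1−A)/(4σ).
T_eq = [10.1 × 0.77 / (4 × 5.67×10⁻⁸)]^(1/4) = (3.43×10⁷)^(1/4) = 76.6 K.

T_eq ≈ 76.6 K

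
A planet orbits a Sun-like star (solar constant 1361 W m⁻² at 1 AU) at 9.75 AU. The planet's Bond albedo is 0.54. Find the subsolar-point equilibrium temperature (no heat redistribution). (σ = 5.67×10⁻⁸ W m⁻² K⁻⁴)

T_ss ≈ 104 K

Flux at 9.75 AU: S = 1361/9.75² = 14.3 W m⁻².
At the subsolar point the surface absorbs S(1−A) and emits σT⁴ per unit area — no factor of 4, since only the local patch is in balance.
T = [14.3 × 0.46 / 5.67×10⁻⁸]^(1/4) = (1.16×10⁸)^(1/4) = 104 K.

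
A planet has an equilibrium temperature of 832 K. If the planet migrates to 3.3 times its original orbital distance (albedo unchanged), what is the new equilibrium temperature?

T_eq ≈ 458 K

T_eq ∝ L^(1/4) · d^(−1/2).
T′ = 832 / 3.3^(1/2) = 458 K.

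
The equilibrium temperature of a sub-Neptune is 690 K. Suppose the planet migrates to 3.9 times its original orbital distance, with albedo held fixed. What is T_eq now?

T_eq ≈ 349 K

T_eq ∝ L^(1/4) · d^(−1/2).
T′ = 690 / 3.9^(1/2) = 349 K.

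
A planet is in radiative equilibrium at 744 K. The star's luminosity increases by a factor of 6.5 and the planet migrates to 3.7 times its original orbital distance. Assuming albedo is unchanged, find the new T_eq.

T_eq ∝ L^(1/4) · d^(−1/2).
T′ = 744 × 6.5^(1/4) / 3.7^(1/2) = 618 K.

T_eq ≈ 618 K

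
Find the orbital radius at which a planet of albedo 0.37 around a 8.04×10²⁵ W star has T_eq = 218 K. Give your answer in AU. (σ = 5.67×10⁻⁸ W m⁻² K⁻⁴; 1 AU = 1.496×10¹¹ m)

From T_eq⁴ = L(1−A)/(16πσd²): d = √[L(1−A)/(16πσT_eq⁴)].
d = √[8.04×10²⁵ × 0.63 / (16π × 5.67×10⁻⁸ × (218)⁴)] = 8.87×10¹⁰ m = 0.593 AU.

d ≈ 0.593 AU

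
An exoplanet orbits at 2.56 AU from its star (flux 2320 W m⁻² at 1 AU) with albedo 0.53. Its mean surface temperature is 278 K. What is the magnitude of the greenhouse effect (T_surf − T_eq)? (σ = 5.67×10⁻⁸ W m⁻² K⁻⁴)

ΔT ≈ 113.4 K

S = 2320/2.56² = 354.0 W m⁻².
T_eq = [S(1−A)/(4σ)]^(1/4) = [354.0×0.47/(4×5.67×10⁻⁸)]^(1/4) = 164.6 K.
ΔT = T_surf − T_eq = 278 − 164.6.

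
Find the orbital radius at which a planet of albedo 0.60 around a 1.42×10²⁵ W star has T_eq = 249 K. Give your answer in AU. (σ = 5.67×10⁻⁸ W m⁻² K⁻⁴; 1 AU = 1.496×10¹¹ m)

From T_eq⁴ = L(1−A)/(16πσd²): d = √[L(1−A)/(16πσT_eq⁴)].
d = √[1.42×10²⁵ × 0.40 / (16π × 5.67×10⁻⁸ × (249)⁴)] = 2.28×10¹⁰ m = 0.152 AU.

d ≈ 0.152 AU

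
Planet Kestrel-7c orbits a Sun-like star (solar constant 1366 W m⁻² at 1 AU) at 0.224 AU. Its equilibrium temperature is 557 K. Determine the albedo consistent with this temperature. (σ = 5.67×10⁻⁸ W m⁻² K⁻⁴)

Flux at 0.224 AU: S = 1366/0.224² = 2.72×10⁴ W m⁻².
From T_eq⁴ = S(1−A)/(4σ): 1−A = 4σT_eq⁴/S.
1−A = 4 × 5.67×10⁻⁸ × (557)⁴ / 2.72×10⁴ = 0.802.

A ≈ 0.20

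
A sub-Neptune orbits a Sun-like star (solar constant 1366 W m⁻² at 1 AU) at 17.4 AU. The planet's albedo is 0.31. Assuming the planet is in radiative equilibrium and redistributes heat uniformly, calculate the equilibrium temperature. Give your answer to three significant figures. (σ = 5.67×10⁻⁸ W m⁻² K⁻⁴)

Flux at 17.4 AU: S = 1366/17.4² = 4.51 W m⁻².
Energy balance: absorbed = emitted ⇒ πR²·S(1−A) = 4πR²·σT_eq⁴, so T_eq⁴ = S(1−A)/(4σ).
T_eq = [4.51 × 0.69 / (4 × 5.67×10⁻⁸)]^(1/4) = (1.37×10⁷)^(1/4) = 60.9 K.

T_eq ≈ 60.9 K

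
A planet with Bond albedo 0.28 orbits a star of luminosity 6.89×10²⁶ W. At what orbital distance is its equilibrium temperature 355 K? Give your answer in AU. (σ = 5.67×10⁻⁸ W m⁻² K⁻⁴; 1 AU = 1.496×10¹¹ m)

d ≈ 0.700 AU

From T_eq⁴ = L(1−A)/(16πσd²): d = √[L(1−A)/(16πσT_eq⁴)].
d = √[6.89×10²⁶ × 0.72 / (16π × 5.67×10⁻⁸ × (355)⁴)] = 1.05×10¹¹ m = 0.700 AU.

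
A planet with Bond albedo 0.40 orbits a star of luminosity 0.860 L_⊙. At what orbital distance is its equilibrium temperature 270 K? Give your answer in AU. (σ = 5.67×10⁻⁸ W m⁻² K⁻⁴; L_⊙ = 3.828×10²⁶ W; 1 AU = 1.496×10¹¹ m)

d ≈ 0.763 AU

L = 0.860 × 3.828×10²⁶ = 3.29×10²⁶ W.
From T_eq⁴ = L(1−A)/(16πσd²): d = √[L(1−A)/(16πσT_eq⁴)].
d = √[3.29×10²⁶ × 0.60 / (16π × 5.67×10⁻⁸ × (270)⁴)] = 1.14×10¹¹ m = 0.763 AU.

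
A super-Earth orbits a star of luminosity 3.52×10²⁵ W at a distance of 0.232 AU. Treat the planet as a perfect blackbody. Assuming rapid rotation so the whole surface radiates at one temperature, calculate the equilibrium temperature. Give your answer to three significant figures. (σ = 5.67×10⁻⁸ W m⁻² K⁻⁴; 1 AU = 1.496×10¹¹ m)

T_eq ≈ 318 K

d = 0.232 AU = 3.47×10¹⁰ m.
Flux: S = L/(4πd²) = 3.52×10²⁵/(4π×(3.47×10¹⁰)²) = 2330 W m⁻².
Energy balance: absorbed = emitted ⇒ πR²·S(1−A) = 4πR²·σT_eq⁴, so T_eq⁴ = S(1−A)/(4σ).
T_eq = [2330 × 1.00 / (4 × 5.67×10⁻⁸)]^(1/4) = (1.03×10¹⁰)^(1/4) = 318 K.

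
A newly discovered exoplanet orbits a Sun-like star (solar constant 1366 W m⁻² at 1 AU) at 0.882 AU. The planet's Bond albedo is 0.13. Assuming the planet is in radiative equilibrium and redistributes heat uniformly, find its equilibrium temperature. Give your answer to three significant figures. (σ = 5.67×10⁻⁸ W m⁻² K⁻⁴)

T_eq ≈ 286 K

Flux at 0.882 AU: S = 1366/0.882² = 1760 W m⁻².
Energy balance: absorbed = emitted ⇒ πR²·S(1−A) = 4πR²·σT_eq⁴, so T_eq⁴ = S(1−A)/(4σ).
T_eq = [1760 × 0.87 / (4 × 5.67×10⁻⁸)]^(1/4) = (6.74×10⁹)^(1/4) = 286 K.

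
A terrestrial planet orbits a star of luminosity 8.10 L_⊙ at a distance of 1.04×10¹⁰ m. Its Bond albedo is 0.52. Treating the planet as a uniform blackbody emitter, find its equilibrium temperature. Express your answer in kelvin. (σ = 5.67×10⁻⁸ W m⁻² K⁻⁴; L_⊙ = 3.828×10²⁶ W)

L = 8.10 × 3.828×10²⁶ = 3.10×10²⁷ W.
Flux: S = L/(4πd²) = 3.10×10²⁷/(4π×(1.04×10¹⁰)²) = 2.28×10⁶ W m⁻².
Energy balance: absorbed = emitted ⇒ πR²·S(1−A) = 4πR²·σT_eq⁴, so T_eq⁴ = S(1−A)/(4σ).
T_eq = [2.28×10⁶ × 0.48 / (4 × 5.67×10⁻⁸)]^(1/4) = (4.83×10¹²)^(1/4) = 1480 K.

T_eq ≈ 1480 K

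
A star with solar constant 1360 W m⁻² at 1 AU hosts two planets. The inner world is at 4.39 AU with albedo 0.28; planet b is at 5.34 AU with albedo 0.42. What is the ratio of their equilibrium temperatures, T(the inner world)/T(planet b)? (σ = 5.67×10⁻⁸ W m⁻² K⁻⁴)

T₁/T₂ ≈ 1.164

T_eq = [S₀(1−A)/(4σd²)]^(1/4), so T ∝ (1−A)^(1/4) / √d.
T₁ = [1360×0.72/(4×5.67×10⁻⁸×4.39²)]^(1/4) = 122.34 K.
T₂ = [1360×0.58/(4×5.67×10⁻⁸×5.34²)]^(1/4) = 105.09 K.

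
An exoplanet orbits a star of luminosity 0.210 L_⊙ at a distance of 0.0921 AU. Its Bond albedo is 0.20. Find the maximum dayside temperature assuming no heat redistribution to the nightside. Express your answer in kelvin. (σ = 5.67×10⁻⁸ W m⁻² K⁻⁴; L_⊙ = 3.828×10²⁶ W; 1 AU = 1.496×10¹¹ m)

d = 0.0921 AU = 1.38×10¹⁰ m.
L = 0.210 × 3.828×10²⁶ = 8.04×10²⁵ W.
Flux: S = L/(4πd²) = 8.04×10²⁵/(4π×(1.38×10¹⁰)²) = 3.37×10⁴ W m⁻².
With no redistribution each surface element balances locally: S(1−A) = σT⁴.
T = [3.37×10⁴ × 0.80 / 5.67×10⁻⁸]^(1/4) = (4.75×10¹¹)^(1/4) = 830 K.

T_ss ≈ 830 K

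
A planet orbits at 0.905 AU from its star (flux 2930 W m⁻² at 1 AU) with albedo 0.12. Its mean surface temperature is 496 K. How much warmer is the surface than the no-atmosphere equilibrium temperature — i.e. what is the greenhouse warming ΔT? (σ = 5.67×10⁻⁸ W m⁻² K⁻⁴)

S = 2930/0.905² = 3577 W m⁻².
T_eq = [S(1−A)/(4σ)]^(1/4) = [3577×0.88/(4×5.67×10⁻⁸)]^(1/4) = 343.2 K.
ΔT = T_surf − T_eq = 496 − 343.2.

ΔT ≈ 152.8 K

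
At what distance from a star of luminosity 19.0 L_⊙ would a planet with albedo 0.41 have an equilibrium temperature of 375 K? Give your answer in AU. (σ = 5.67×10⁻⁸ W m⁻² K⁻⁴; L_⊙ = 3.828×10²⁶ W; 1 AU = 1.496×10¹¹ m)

L = 19.0 × 3.828×10²⁶ = 7.27×10²⁷ W.
From T_eq⁴ = L(1−A)/(16πσd²): d = √[L(1−A)/(16πσT_eq⁴)].
d = √[7.27×10²⁷ × 0.59 / (16π × 5.67×10⁻⁸ × (375)⁴)] = 2.76×10¹¹ m = 1.84 AU.

d ≈ 1.84 AU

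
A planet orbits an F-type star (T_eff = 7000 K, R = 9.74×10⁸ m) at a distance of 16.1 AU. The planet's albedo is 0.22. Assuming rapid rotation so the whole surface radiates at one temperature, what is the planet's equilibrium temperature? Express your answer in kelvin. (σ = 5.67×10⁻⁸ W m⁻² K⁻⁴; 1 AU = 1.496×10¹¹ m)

d = 16.1 AU = 2.41×10¹² m.
L = 4πR_⋆²σT_⋆⁴ = 4π(9.74×10⁸)² × 5.67×10⁻⁸ × (7000)⁴ = 1.62×10²⁷ W.
S = L/(4πd²) = 22.3 W m⁻².
Energy balance: absorbed = emitted ⇒ πR²·S(1−A) = 4πR²·σT_eq⁴, so T_eq⁴ = S(1−A)/(4σ).
T_eq = [22.3 × 0.78 / (4 × 5.67×10⁻⁸)]^(1/4) = (7.66×10⁷)^(1/4) = 93.5 K.

T_eq ≈ 93.5 K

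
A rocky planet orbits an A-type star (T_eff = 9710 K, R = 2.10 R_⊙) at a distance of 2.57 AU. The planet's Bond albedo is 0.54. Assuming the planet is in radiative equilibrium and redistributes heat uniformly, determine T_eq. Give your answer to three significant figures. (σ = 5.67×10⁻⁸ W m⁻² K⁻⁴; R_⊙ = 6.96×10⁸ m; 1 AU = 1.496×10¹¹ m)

R_⋆ = 2.10 × 6.96×10⁸ = 1.46×10⁹ m.
d = 2.57 AU = 3.84×10¹¹ m.
L = 4πR_⋆²σT_⋆⁴ = 4π(1.46×10⁹)² × 5.67×10⁻⁸ × (9710)⁴ = 1.35×10²⁸ W.
S = L/(4πd²) = 7280 W m⁻².
Energy balance: absorbed = emitted ⇒ πR²·S(1−A) = 4πR²·σT_eq⁴, so T_eq⁴ = S(1−A)/(4σ).
T_eq = [7280 × 0.46 / (4 × 5.67×10⁻⁸)]^(1/4) = (1.48×10¹⁰)^(1/4) = 349 K.

T_eq ≈ 349 K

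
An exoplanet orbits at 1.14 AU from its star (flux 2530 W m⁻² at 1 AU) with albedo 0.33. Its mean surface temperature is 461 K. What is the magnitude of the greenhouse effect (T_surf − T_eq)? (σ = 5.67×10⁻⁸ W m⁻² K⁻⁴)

ΔT ≈ 185.6 K

S = 2530/1.14² = 1947 W m⁻².
T_eq = [S(1−A)/(4σ)]^(1/4) = [1947×0.67/(4×5.67×10⁻⁸)]^(1/4) = 275.4 K.
ΔT = T_surf − T_eq = 461 − 275.4.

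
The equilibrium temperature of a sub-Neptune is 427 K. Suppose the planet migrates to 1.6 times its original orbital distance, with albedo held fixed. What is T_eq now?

T_eq ≈ 338 K

T_eq ∝ L^(1/4) · d^(−1/2).
T′ = 427 / 1.6^(1/2) = 338 K.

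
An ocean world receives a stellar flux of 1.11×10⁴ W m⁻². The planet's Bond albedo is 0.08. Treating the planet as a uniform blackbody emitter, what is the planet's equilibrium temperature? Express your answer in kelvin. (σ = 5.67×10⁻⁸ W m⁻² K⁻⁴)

Energy balance: absorbed = emitted ⇒ πR²·S(1−A) = 4πR²·σT_eq⁴, so T_eq⁴ = S(1−A)/(4σ).
T_eq = [1.11×10⁴ × 0.92 / (4 × 5.67×10⁻⁸)]^(1/4) = (4.50×10¹⁰)^(1/4) = 461 K.

T_eq ≈ 461 K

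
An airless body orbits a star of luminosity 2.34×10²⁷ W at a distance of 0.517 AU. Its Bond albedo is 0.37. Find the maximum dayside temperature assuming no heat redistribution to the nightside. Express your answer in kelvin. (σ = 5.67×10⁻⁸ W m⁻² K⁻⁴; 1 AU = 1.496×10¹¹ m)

T_ss ≈ 767 K

d = 0.517 AU = 7.73×10¹⁰ m.
Flux: S = L/(4πd²) = 2.34×10²⁷/(4π×(7.73×10¹⁰)²) = 3.11×10⁴ W m⁻².
With no redistribution each surface element balances locally: S(1−A) = σT⁴.
T = [3.11×10⁴ × 0.63 / 5.67×10⁻⁸]^(1/4) = (3.46×10¹¹)^(1/4) = 767 K.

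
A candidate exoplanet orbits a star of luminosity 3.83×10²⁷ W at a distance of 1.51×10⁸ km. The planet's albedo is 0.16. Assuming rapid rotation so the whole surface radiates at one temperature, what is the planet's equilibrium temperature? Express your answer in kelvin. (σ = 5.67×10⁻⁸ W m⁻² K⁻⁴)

T_eq ≈ 472 K

d = 1.51×10⁸ km = 1.51×10¹¹ m.
Flux: S = L/(4πd²) = 3.83×10²⁷/(4π×(1.51×10¹¹)²) = 1.34×10⁴ W m⁻².
Energy balance: absorbed = emitted ⇒ πR²·S(1−A) = 4πR²·σT_eq⁴, so T_eq⁴ = S(1−A)/(4σ).
T_eq = [1.34×10⁴ × 0.84 / (4 × 5.67×10⁻⁸)]^(1/4) = (4.95×10¹⁰)^(1/4) = 472 K.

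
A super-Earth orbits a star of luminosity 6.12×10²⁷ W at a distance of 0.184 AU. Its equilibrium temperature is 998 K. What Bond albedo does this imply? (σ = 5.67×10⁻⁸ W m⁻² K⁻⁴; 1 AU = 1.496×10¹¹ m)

A ≈ 0.65

d = 0.184 AU = 2.75×10¹⁰ m.
Flux: S = L/(4πd²) = 6.12×10²⁷/(4π×(2.75×10¹⁰)²) = 6.43×10⁵ W m⁻².
From T_eq⁴ = S(1−A)/(4σ): 1−A = 4σT_eq⁴/S.
1−A = 4 × 5.67×10⁻⁸ × (998)⁴ / 6.43×10⁵ = 0.350.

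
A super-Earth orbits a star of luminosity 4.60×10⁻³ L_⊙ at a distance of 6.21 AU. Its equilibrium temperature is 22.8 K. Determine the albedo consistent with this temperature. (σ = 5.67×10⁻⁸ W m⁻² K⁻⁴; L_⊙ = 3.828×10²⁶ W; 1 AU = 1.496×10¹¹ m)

A ≈ 0.62

d = 6.21 AU = 9.29×10¹¹ m.
L = 4.60×10⁻³ × 3.828×10²⁶ = 1.76×10²⁴ W.
Flux: S = L/(4πd²) = 1.76×10²⁴/(4π×(9.29×10¹¹)²) = 0.162 W m⁻².
From T_eq⁴ = S(1−A)/(4σ): 1−A = 4σT_eq⁴/S.
1−A = 4 × 5.67×10⁻⁸ × (22.8)⁴ / 0.162 = 0.377.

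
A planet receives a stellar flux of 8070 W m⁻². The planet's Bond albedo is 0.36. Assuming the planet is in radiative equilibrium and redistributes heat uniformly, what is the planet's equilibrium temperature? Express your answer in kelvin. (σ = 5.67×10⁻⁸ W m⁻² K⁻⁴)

T_eq ≈ 388 K

Energy balance: absorbed = emitted ⇒ πR²·S(1−A) = 4πR²·σT_eq⁴, so T_eq⁴ = S(1−A)/(4σ).
T_eq = [8070 × 0.64 / (4 × 5.67×10⁻⁸)]^(1/4) = (2.28×10¹⁰)^(1/4) = 388 K.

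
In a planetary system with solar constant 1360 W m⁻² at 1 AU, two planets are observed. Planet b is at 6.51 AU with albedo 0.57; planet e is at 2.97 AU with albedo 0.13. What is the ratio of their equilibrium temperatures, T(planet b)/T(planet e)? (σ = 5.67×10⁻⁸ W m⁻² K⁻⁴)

T₁/T₂ ≈ 0.566

T_eq = [S₀(1−A)/(4σd²)]^(1/4), so T ∝ (1−A)^(1/4) / √d.
T₁ = [1360×0.43/(4×5.67×10⁻⁸×6.51²)]^(1/4) = 88.32 K.
T₂ = [1360×0.87/(4×5.67×10⁻⁸×2.97²)]^(1/4) = 155.95 K.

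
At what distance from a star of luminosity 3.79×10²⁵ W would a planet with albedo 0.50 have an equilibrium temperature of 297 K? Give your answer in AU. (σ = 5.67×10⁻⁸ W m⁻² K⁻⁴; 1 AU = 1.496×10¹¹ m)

d ≈ 0.195 AU

From T_eq⁴ = L(1−A)/(16πσd²): d = √[L(1−A)/(16πσT_eq⁴)].
d = √[3.79×10²⁵ × 0.50 / (16π × 5.67×10⁻⁸ × (297)⁴)] = 2.92×10¹⁰ m = 0.195 AU.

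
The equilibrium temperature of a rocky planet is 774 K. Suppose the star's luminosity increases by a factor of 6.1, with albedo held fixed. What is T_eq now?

T_eq ≈ 1220 K

T_eq ∝ L^(1/4) · d^(−1/2).
T′ = 774 × 6.1^(1/4) = 1220 K.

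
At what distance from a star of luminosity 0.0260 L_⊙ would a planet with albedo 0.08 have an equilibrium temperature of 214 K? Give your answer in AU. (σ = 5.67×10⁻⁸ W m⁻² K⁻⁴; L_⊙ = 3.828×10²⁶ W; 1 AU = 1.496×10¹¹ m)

d ≈ 0.262 AU

L = 0.0260 × 3.828×10²⁶ = 9.95×10²⁴ W.
From T_eq⁴ = L(1−A)/(16πσd²): d = √[L(1−A)/(16πσT_eq⁴)].
d = √[9.95×10²⁴ × 0.92 / (16π × 5.67×10⁻⁸ × (214)⁴)] = 3.91×10¹⁰ m = 0.262 AU.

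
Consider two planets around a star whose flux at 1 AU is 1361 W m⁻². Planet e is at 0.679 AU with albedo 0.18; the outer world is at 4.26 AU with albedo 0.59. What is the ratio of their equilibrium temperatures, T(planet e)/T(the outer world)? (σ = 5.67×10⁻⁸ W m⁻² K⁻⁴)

T_eq = [S₀(1−A)/(4σd²)]^(1/4), so T ∝ (1−A)^(1/4) / √d.
T₁ = [1361×0.82/(4×5.67×10⁻⁸×0.679²)]^(1/4) = 321.42 K.
T₂ = [1361×0.41/(4×5.67×10⁻⁸×4.26²)]^(1/4) = 107.91 K.

T₁/T₂ ≈ 2.979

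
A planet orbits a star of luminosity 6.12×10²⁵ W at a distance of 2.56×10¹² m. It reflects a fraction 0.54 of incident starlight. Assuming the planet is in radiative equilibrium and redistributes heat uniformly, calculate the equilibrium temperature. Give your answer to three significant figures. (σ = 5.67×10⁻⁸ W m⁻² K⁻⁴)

Flux: S = L/(4πd²) = 6.12×10²⁵/(4π×(2.56×10¹²)²) = 0.743 W m⁻².
Energy balance: absorbed = emitted ⇒ πR²·S(1−A) = 4πR²·σT_eq⁴, so T_eq⁴ = S(1−A)/(4σ).
T_eq = [0.743 × 0.46 / (4 × 5.67×10⁻⁸)]^(1/4) = (1.51×10⁶)^(1/4) = 35.0 K.

T_eq ≈ 35.0 K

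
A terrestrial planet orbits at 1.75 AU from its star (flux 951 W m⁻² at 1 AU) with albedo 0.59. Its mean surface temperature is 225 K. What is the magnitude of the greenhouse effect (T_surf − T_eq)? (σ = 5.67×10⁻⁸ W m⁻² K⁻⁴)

S = 951/1.75² = 310.5 W m⁻².
T_eq = [S(1−A)/(4σ)]^(1/4) = [310.5×0.41/(4×5.67×10⁻⁸)]^(1/4) = 153.9 K.
ΔT = T_surf − T_eq = 225 − 153.9.

ΔT ≈ 71.1 K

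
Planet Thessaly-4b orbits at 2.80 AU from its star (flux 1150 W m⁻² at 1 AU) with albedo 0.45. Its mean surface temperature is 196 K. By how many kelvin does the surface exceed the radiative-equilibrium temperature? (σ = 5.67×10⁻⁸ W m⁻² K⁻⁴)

ΔT ≈ 58.7 K

S = 1150/2.80² = 146.7 W m⁻².
T_eq = [S(1−A)/(4σ)]^(1/4) = [146.7×0.55/(4×5.67×10⁻⁸)]^(1/4) = 137.3 K.
ΔT = T_surf − T_eq = 196 − 137.3.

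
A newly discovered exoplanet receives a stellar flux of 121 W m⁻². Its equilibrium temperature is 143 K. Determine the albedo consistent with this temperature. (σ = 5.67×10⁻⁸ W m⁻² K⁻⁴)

A ≈ 0.22

From T_eq⁴ = S(1−A)/(4σ): 1−A = 4σT_eq⁴/S.
1−A = 4 × 5.67×10⁻⁸ × (143)⁴ / 121 = 0.784.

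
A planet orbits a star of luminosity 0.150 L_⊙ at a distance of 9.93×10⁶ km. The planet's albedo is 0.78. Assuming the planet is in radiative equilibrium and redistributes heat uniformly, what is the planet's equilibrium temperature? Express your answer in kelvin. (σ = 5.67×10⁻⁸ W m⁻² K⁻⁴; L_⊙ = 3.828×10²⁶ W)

T_eq ≈ 460 K

d = 9.93×10⁶ km = 9.93×10⁹ m.
L = 0.150 × 3.828×10²⁶ = 5.74×10²⁵ W.
Flux: S = L/(4πd²) = 5.74×10²⁵/(4π×(9.93×10⁹)²) = 4.63×10⁴ W m⁻².
Energy balance: absorbed = emitted ⇒ πR²·S(1−A) = 4πR²·σT_eq⁴, so T_eq⁴ = S(1−A)/(4σ).
T_eq = [4.63×10⁴ × 0.22 / (4 × 5.67×10⁻⁸)]^(1/4) = (4.50×10¹⁰)^(1/4) = 460 K.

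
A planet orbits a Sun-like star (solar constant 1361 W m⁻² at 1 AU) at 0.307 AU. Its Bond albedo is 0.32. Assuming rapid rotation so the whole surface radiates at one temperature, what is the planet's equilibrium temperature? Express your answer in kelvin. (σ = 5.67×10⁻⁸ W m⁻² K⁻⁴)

T_eq ≈ 456 K

Flux at 0.307 AU: S = 1361/0.307² = 1.44×10⁴ W m⁻².
Energy balance: absorbed = emitted ⇒ πR²·S(1−A) = 4πR²·σT_eq⁴, so T_eq⁴ = S(1−A)/(4σ).
T_eq = [1.44×10⁴ × 0.68 / (4 × 5.67×10⁻⁸)]^(1/4) = (4.33×10¹⁰)^(1/4) = 456 K.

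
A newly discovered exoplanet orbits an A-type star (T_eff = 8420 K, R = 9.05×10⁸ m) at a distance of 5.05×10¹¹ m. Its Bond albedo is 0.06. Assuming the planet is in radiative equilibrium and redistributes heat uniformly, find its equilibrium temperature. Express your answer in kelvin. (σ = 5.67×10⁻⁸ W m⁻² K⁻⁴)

L = 4πR_⋆²σT_⋆⁴ = 4π(9.05×10⁸)² × 5.67×10⁻⁸ × (8420)⁴ = 2.93×10²⁷ W.
S = L/(4πd²) = 915 W m⁻².
Energy balance: absorbed = emitted ⇒ πR²·S(1−A) = 4πR²·σT_eq⁴, so T_eq⁴ = S(1−A)/(4σ).
T_eq = [915 × 0.94 / (4 × 5.67×10⁻⁸)]^(1/4) = (3.79×10⁹)^(1/4) = 248 K.

T_eq ≈ 248 K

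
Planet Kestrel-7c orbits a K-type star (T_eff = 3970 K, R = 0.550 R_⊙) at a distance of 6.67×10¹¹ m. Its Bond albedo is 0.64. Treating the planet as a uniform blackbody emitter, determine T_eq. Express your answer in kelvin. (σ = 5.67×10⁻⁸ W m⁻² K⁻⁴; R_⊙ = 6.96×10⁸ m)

R_⋆ = 0.550 × 6.96×10⁸ = 3.83×10⁸ m.
L = 4πR_⋆²σT_⋆⁴ = 4π(3.83×10⁸)² × 5.67×10⁻⁸ × (3970)⁴ = 2.59×10²⁵ W.
S = L/(4πd²) = 4.64 W m⁻².
Energy balance: absorbed = emitted ⇒ πR²·S(1−A) = 4πR²·σT_eq⁴, so T_eq⁴ = S(1−A)/(4σ).
T_eq = [4.64 × 0.36 / (4 × 5.67×10⁻⁸)]^(1/4) = (7.36×10⁶)^(1/4) = 52.1 K.

T_eq ≈ 52.1 K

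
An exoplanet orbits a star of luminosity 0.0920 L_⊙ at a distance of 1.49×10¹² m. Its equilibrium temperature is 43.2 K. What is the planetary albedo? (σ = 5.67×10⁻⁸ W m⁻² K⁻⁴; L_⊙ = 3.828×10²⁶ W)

L = 0.0920 × 3.828×10²⁶ = 3.52×10²⁵ W.
Flux: S = L/(4πd²) = 3.52×10²⁵/(4π×(1.49×10¹²)²) = 1.26 W m⁻².
From T_eq⁴ = S(1−A)/(4σ): 1−A = 4σT_eq⁴/S.
1−A = 4 × 5.67×10⁻⁸ × (43.2)⁴ / 1.26 = 0.626.

A ≈ 0.37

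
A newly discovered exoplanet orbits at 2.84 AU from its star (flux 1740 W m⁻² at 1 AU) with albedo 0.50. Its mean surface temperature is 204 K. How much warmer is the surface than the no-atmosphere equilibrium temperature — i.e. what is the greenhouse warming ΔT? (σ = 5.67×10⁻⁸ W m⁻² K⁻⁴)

ΔT ≈ 56.3 K

S = 1740/2.84² = 215.7 W m⁻².
T_eq = [S(1−A)/(4σ)]^(1/4) = [215.7×0.50/(4×5.67×10⁻⁸)]^(1/4) = 147.7 K.
ΔT = T_surf − T_eq = 204 − 147.7.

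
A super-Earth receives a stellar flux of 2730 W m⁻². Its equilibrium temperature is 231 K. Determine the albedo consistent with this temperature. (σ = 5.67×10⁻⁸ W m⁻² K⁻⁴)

From T_eq⁴ = S(1−A)/(4σ): 1−A = 4σT_eq⁴/S.
1−A = 4 × 5.67×10⁻⁸ × (231)⁴ / 2730 = 0.237.

A ≈ 0.76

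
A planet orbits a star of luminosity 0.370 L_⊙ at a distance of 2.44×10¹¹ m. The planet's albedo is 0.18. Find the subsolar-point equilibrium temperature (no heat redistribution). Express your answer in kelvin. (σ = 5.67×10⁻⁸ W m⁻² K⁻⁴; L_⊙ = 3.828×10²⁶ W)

L = 0.370 × 3.828×10²⁶ = 1.42×10²⁶ W.
Flux: S = L/(4πd²) = 1.42×10²⁶/(4π×(2.44×10¹¹)²) = 189 W m⁻².
At the subsolar point the surface absorbs S(1−A) and emits σT⁴ per unit area — no factor of 4, since only the local patch is in balance.
T = [189 × 0.82 / 5.67×10⁻⁸]^(1/4) = (2.74×10⁹)^(1/4) = 229 K.

T_ss ≈ 229 K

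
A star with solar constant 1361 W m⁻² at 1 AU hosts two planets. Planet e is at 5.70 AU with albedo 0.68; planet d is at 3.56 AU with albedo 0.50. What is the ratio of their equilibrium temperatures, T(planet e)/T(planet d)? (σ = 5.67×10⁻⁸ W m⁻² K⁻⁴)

T₁/T₂ ≈ 0.707

T_eq = [S₀(1−A)/(4σd²)]^(1/4), so T ∝ (1−A)^(1/4) / √d.
T₁ = [1361×0.32/(4×5.67×10⁻⁸×5.70²)]^(1/4) = 87.68 K.
T₂ = [1361×0.50/(4×5.67×10⁻⁸×3.56²)]^(1/4) = 124.04 K.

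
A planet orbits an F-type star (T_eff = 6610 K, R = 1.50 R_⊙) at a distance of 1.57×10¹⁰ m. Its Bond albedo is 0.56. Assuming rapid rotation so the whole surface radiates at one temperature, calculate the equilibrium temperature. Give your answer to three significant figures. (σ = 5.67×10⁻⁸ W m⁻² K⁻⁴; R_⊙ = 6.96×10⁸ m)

T_eq ≈ 982 K

R_⋆ = 1.50 × 6.96×10⁸ = 1.04×10⁹ m.
L = 4πR_⋆²σT_⋆⁴ = 4π(1.04×10⁹)² × 5.67×10⁻⁸ × (6610)⁴ = 1.48×10²⁷ W.
S = L/(4πd²) = 4.79×10⁵ W m⁻².
Energy balance: absorbed = emitted ⇒ πR²·S(1−A) = 4πR²·σT_eq⁴, so T_eq⁴ = S(1−A)/(4σ).
T_eq = [4.79×10⁵ × 0.44 / (4 × 5.67×10⁻⁸)]^(1/4) = (9.29×10¹¹)^(1/4) = 982 K.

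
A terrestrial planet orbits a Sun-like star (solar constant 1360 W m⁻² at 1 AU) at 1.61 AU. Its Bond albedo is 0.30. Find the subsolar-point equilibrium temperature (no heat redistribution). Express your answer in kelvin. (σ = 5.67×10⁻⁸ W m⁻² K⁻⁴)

Flux at 1.61 AU: S = 1360/1.61² = 525 W m⁻².
At the subsolar point the surface absorbs S(1−A) and emits σT⁴ per unit area — no factor of 4, since only the local patch is in balance.
T = [525 × 0.70 / 5.67×10⁻⁸]^(1/4) = (6.48×10⁹)^(1/4) = 284 K.

T_ss ≈ 284 K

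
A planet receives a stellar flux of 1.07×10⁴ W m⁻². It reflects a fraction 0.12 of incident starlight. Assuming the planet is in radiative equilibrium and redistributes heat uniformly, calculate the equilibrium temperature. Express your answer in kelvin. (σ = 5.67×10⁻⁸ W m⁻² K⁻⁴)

T_eq ≈ 451 K

Energy balance: absorbed = emitted ⇒ πR²·S(1−A) = 4πR²·σT_eq⁴, so T_eq⁴ = S(1−A)/(4σ).
T_eq = [1.07×10⁴ × 0.88 / (4 × 5.67×10⁻⁸)]^(1/4) = (4.15×10¹⁰)^(1/4) = 451 K.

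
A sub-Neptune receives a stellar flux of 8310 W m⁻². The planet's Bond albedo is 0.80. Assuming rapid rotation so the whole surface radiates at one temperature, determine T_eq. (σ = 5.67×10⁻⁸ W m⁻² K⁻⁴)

T_eq ≈ 293 K

Energy balance: absorbed = emitted ⇒ πR²·S(1−A) = 4πR²·σT_eq⁴, so T_eq⁴ = S(1−A)/(4σ).
T_eq = [8310 × 0.20 / (4 × 5.67×10⁻⁸)]^(1/4) = (7.33×10⁹)^(1/4) = 293 K.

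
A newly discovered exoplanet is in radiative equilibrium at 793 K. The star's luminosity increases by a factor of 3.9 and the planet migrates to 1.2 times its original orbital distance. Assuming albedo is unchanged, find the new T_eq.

T_eq ≈ 1020 K

T_eq ∝ L^(1/4) · d^(−1/2).
T′ = 793 × 3.9^(1/4) / 1.2^(1/2) = 1020 K.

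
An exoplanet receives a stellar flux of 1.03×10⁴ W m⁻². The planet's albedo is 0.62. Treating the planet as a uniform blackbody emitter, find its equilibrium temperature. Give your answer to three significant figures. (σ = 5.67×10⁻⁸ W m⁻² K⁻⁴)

Energy balance: absorbed = emitted ⇒ πR²·S(1−A) = 4πR²·σT_eq⁴, so T_eq⁴ = S(1−A)/(4σ).
T_eq = [1.03×10⁴ × 0.38 / (4 × 5.67×10⁻⁸)]^(1/4) = (1.73×10¹⁰)^(1/4) = 362 K.

T_eq ≈ 362 K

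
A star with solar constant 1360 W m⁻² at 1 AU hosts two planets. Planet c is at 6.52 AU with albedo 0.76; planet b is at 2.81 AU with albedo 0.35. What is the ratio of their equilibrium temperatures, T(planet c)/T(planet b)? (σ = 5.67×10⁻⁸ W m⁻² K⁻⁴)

T₁/T₂ ≈ 0.512

T_eq = [S₀(1−A)/(4σd²)]^(1/4), so T ∝ (1−A)^(1/4) / √d.
T₁ = [1360×0.24/(4×5.67×10⁻⁸×6.52²)]^(1/4) = 76.28 K.
T₂ = [1360×0.65/(4×5.67×10⁻⁸×2.81²)]^(1/4) = 149.06 K.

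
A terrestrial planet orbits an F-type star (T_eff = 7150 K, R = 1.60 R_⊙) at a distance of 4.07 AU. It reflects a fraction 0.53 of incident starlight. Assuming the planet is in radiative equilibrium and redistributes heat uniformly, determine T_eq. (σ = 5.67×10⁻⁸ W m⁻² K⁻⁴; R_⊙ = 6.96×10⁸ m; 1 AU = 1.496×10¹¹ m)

R_⋆ = 1.60 × 6.96×10⁸ = 1.11×10⁹ m.
d = 4.07 AU = 6.09×10¹¹ m.
L = 4πR_⋆²σT_⋆⁴ = 4π(1.11×10⁹)² × 5.67×10⁻⁸ × (7150)⁴ = 2.31×10²⁷ W.
S = L/(4πd²) = 496 W m⁻².
Energy balance: absorbed = emitted ⇒ πR²·S(1−A) = 4πR²·σT_eq⁴, so T_eq⁴ = S(1−A)/(4σ).
T_eq = [496 × 0.47 / (4 × 5.67×10⁻⁸)]^(1/4) = (1.03×10⁹)^(1/4) = 179 K.

T_eq ≈ 179 K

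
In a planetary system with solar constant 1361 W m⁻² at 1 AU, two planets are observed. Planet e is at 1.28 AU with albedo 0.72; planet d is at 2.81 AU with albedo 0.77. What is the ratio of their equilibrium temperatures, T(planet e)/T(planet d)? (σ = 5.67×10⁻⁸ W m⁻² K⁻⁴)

T₁/T₂ ≈ 1.556

T_eq = [S₀(1−A)/(4σd²)]^(1/4), so T ∝ (1−A)^(1/4) / √d.
T₁ = [1361×0.28/(4×5.67×10⁻⁸×1.28²)]^(1/4) = 178.95 K.
T₂ = [1361×0.23/(4×5.67×10⁻⁸×2.81²)]^(1/4) = 114.98 K.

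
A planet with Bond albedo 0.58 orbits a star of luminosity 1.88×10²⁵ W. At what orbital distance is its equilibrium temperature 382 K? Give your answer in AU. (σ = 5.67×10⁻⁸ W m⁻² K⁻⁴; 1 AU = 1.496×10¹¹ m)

d ≈ 0.0762 AU

From T_eq⁴ = L(1−A)/(16πσd²): d = √[L(1−A)/(16πσT_eq⁴)].
d = √[1.88×10²⁵ × 0.42 / (16π × 5.67×10⁻⁸ × (382)⁴)] = 1.14×10¹⁰ m = 0.0762 AU.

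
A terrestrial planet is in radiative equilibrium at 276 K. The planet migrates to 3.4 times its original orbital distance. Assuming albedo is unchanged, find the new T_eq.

T_eq ≈ 150 K

T_eq ∝ L^(1/4) · d^(−1/2).
T′ = 276 / 3.4^(1/2) = 150 K.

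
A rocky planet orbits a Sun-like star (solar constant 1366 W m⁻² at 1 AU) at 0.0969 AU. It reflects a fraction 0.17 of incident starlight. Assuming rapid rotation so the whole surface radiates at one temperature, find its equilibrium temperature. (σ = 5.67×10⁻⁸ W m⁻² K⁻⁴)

Flux at 0.0969 AU: S = 1366/0.0969² = 1.45×10⁵ W m⁻².
Energy balance: absorbed = emitted ⇒ πR²·S(1−A) = 4πR²·σT_eq⁴, so T_eq⁴ = S(1−A)/(4σ).
T_eq = [1.45×10⁵ × 0.83 / (4 × 5.67×10⁻⁸)]^(1/4) = (5.32×10¹¹)^(1/4) = 854 K.

T_eq ≈ 854 K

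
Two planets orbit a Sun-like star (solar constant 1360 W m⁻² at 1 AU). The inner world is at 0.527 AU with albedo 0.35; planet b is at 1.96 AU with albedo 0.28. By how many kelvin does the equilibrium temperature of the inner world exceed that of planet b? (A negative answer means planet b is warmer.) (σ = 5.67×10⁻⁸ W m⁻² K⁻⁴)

T_eq = [S₀(1−A)/(4σd²)]^(1/4), so T ∝ (1−A)^(1/4) / √d.
T₁ = [1360×0.65/(4×5.67×10⁻⁸×0.527²)]^(1/4) = 344.19 K.
T₂ = [1360×0.72/(4×5.67×10⁻⁸×1.96²)]^(1/4) = 183.10 K.

ΔT ≈ 161.1 K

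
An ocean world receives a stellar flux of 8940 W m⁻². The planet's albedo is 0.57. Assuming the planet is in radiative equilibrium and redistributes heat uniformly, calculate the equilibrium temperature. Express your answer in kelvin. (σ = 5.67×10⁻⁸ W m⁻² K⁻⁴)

Energy balance: absorbed = emitted ⇒ πR²·S(1−A) = 4πR²·σT_eq⁴, so T_eq⁴ = S(1−A)/(4σ).
T_eq = [8940 × 0.43 / (4 × 5.67×10⁻⁸)]^(1/4) = (1.69×10¹⁰)^(1/4) = 361 K.

T_eq ≈ 361 K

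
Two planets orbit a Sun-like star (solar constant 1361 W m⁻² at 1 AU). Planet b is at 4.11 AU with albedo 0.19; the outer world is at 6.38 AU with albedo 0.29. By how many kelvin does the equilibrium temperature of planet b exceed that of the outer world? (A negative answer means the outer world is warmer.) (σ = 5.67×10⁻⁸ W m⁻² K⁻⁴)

T_eq = [S₀(1−A)/(4σd²)]^(1/4), so T ∝ (1−A)^(1/4) / √d.
T₁ = [1361×0.81/(4×5.67×10⁻⁸×4.11²)]^(1/4) = 130.24 K.
T₂ = [1361×0.71/(4×5.67×10⁻⁸×6.38²)]^(1/4) = 101.15 K.

ΔT ≈ 29.1 K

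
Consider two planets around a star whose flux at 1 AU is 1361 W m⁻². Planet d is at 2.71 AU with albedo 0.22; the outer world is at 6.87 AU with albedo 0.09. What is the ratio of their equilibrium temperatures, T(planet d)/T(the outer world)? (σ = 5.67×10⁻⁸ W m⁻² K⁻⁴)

T_eq = [S₀(1−A)/(4σd²)]^(1/4), so T ∝ (1−A)^(1/4) / √d.
T₁ = [1361×0.78/(4×5.67×10⁻⁸×2.71²)]^(1/4) = 158.89 K.
T₂ = [1361×0.91/(4×5.67×10⁻⁸×6.87²)]^(1/4) = 103.71 K.

T₁/T₂ ≈ 1.532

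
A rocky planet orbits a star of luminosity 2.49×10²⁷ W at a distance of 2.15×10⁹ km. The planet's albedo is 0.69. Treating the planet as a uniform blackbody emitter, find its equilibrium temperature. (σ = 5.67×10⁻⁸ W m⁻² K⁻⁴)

d = 2.15×10⁹ km = 2.15×10¹² m.
Flux: S = L/(4πd²) = 2.49×10²⁷/(4π×(2.15×10¹²)²) = 42.9 W m⁻².
Energy balance: absorbed = emitted ⇒ πR²·S(1−A) = 4πR²·σT_eq⁴, so T_eq⁴ = S(1−A)/(4σ).
T_eq = [42.9 × 0.31 / (4 × 5.67×10⁻⁸)]^(1/4) = (5.86×10⁷)^(1/4) = 87.5 K.

T_eq ≈ 87.5 K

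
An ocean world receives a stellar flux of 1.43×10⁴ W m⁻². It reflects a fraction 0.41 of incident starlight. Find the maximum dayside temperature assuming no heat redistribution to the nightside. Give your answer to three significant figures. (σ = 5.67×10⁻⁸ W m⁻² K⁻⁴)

T_ss ≈ 621 K

With no redistribution each surface element balances locally: S(1−A) = σT⁴.
T = [1.43×10⁴ × 0.59 / 5.67×10⁻⁸]^(1/4) = (1.49×10¹¹)^(1/4) = 621 K.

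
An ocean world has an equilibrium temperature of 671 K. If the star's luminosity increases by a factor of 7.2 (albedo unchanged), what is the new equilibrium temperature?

T_eq ≈ 1100 K

T_eq ∝ L^(1/4) · d^(−1/2).
T′ = 671 × 7.2^(1/4) = 1100 K.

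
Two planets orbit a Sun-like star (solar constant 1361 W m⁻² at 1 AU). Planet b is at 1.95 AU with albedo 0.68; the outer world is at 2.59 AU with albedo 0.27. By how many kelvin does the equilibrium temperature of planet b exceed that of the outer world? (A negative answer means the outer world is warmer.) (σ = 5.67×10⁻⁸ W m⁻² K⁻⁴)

ΔT ≈ -10.0 K

T_eq = [S₀(1−A)/(4σd²)]^(1/4), so T ∝ (1−A)^(1/4) / √d.
T₁ = [1361×0.32/(4×5.67×10⁻⁸×1.95²)]^(1/4) = 149.91 K.
T₂ = [1361×0.73/(4×5.67×10⁻⁸×2.59²)]^(1/4) = 159.86 K.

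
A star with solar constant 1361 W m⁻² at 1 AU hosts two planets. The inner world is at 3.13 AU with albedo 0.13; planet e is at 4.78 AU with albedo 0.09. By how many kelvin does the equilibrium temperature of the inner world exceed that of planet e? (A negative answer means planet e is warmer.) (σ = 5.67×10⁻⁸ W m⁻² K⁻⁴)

T_eq = [S₀(1−A)/(4σd²)]^(1/4), so T ∝ (1−A)^(1/4) / √d.
T₁ = [1361×0.87/(4×5.67×10⁻⁸×3.13²)]^(1/4) = 151.94 K.
T₂ = [1361×0.91/(4×5.67×10⁻⁸×4.78²)]^(1/4) = 124.34 K.

ΔT ≈ 27.6 K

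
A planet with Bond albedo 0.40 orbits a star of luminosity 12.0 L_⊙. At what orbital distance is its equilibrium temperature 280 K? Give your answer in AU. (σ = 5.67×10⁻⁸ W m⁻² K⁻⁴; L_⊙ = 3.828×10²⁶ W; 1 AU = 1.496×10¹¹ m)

L = 12.0 × 3.828×10²⁶ = 4.59×10²⁷ W.
From T_eq⁴ = L(1−A)/(16πσd²): d = √[L(1−A)/(16πσT_eq⁴)].
d = √[4.59×10²⁷ × 0.60 / (16π × 5.67×10⁻⁸ × (280)⁴)] = 3.97×10¹¹ m = 2.65 AU.

d ≈ 2.65 AU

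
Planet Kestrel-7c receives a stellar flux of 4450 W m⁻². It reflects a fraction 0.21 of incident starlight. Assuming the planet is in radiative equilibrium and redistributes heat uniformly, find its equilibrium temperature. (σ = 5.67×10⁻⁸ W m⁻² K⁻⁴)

T_eq ≈ 353 K

Energy balance: absorbed = emitted ⇒ πR²·S(1−A) = 4πR²·σT_eq⁴, so T_eq⁴ = S(1−A)/(4σ).
T_eq = [4450 × 0.79 / (4 × 5.67×10⁻⁸)]^(1/4) = (1.55×10¹⁰)^(1/4) = 353 K.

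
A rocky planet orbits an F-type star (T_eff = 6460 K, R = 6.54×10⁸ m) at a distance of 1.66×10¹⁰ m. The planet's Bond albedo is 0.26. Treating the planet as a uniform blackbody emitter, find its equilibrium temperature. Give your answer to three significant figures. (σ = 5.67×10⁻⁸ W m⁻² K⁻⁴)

T_eq ≈ 841 K

L = 4πR_⋆²σT_⋆⁴ = 4π(6.54×10⁸)² × 5.67×10⁻⁸ × (6460)⁴ = 5.31×10²⁶ W.
S = L/(4πd²) = 1.53×10⁵ W m⁻².
Energy balance: absorbed = emitted ⇒ πR²·S(1−A) = 4πR²·σT_eq⁴, so T_eq⁴ = S(1−A)/(4σ).
T_eq = [1.53×10⁵ × 0.74 / (4 × 5.67×10⁻⁸)]^(1/4) = (5.00×10¹¹)^(1/4) = 841 K.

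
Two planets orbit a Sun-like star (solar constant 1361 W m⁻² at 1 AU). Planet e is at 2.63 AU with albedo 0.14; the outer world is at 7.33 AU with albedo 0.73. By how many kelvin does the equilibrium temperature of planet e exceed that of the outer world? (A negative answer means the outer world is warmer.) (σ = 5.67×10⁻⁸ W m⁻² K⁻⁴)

ΔT ≈ 91.2 K

T_eq = [S₀(1−A)/(4σd²)]^(1/4), so T ∝ (1−A)^(1/4) / √d.
T₁ = [1361×0.86/(4×5.67×10⁻⁸×2.63²)]^(1/4) = 165.27 K.
T₂ = [1361×0.27/(4×5.67×10⁻⁸×7.33²)]^(1/4) = 74.10 K.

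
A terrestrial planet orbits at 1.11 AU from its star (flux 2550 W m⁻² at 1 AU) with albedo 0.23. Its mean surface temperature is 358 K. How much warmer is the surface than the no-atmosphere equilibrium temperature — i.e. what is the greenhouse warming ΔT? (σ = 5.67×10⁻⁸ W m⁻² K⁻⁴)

ΔT ≈ 68.5 K

S = 2550/1.11² = 2070 W m⁻².
T_eq = [S(1−A)/(4σ)]^(1/4) = [2070×0.77/(4×5.67×10⁻⁸)]^(1/4) = 289.5 K.
ΔT = T_surf − T_eq = 358 − 289.5.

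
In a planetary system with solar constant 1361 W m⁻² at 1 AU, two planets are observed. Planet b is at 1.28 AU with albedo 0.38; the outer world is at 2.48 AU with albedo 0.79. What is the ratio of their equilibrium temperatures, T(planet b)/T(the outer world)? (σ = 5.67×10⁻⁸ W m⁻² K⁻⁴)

T₁/T₂ ≈ 1.825

T_eq = [S₀(1−A)/(4σd²)]^(1/4), so T ∝ (1−A)^(1/4) / √d.
T₁ = [1361×0.62/(4×5.67×10⁻⁸×1.28²)]^(1/4) = 218.30 K.
T₂ = [1361×0.21/(4×5.67×10⁻⁸×2.48²)]^(1/4) = 119.64 K.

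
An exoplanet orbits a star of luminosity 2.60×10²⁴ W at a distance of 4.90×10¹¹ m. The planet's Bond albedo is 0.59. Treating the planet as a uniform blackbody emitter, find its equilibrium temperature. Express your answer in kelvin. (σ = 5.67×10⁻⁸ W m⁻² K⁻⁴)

Flux: S = L/(4πd²) = 2.60×10²⁴/(4π×(4.90×10¹¹)²) = 0.862 W m⁻².
Energy balance: absorbed = emitted ⇒ πR²·S(1−A) = 4πR²·σT_eq⁴, so T_eq⁴ = S(1−A)/(4σ).
T_eq = [0.862 × 0.41 / (4 × 5.67×10⁻⁸)]^(1/4) = (1.56×10⁶)^(1/4) = 35.3 K.

T_eq ≈ 35.3 K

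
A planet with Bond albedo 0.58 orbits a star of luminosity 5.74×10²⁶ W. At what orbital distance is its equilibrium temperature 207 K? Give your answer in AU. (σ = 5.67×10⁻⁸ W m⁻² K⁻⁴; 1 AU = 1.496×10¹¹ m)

From T_eq⁴ = L(1−A)/(16πσd²): d = √[L(1−A)/(16πσT_eq⁴)].
d = √[5.74×10²⁶ × 0.42 / (16π × 5.67×10⁻⁸ × (207)⁴)] = 2.15×10¹¹ m = 1.43 AU.

d ≈ 1.43 AU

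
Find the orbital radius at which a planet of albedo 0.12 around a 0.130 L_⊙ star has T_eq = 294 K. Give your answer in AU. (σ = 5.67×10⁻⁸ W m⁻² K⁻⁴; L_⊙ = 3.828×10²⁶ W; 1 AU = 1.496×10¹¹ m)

d ≈ 0.303 AU

L = 0.130 × 3.828×10²⁶ = 4.98×10²⁵ W.
From T_eq⁴ = L(1−A)/(16πσd²): d = √[L(1−A)/(16πσT_eq⁴)].
d = √[4.98×10²⁵ × 0.88 / (16π × 5.67×10⁻⁸ × (294)⁴)] = 4.54×10¹⁰ m = 0.303 AU.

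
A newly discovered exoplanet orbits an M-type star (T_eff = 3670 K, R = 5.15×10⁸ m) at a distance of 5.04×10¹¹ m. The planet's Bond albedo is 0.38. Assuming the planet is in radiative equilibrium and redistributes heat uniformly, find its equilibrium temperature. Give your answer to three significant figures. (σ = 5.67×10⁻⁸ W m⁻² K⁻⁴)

L = 4πR_⋆²σT_⋆⁴ = 4π(5.15×10⁸)² × 5.67×10⁻⁸ × (3670)⁴ = 3.43×10²⁵ W.
S = L/(4πd²) = 10.7 W m⁻².
Energy balance: absorbed = emitted ⇒ πR²·S(1−A) = 4πR²·σT_eq⁴, so T_eq⁴ = S(1−A)/(4σ).
T_eq = [10.7 × 0.62 / (4 × 5.67×10⁻⁸)]^(1/4) = (2.94×10⁷)^(1/4) = 73.6 K.

T_eq ≈ 73.6 K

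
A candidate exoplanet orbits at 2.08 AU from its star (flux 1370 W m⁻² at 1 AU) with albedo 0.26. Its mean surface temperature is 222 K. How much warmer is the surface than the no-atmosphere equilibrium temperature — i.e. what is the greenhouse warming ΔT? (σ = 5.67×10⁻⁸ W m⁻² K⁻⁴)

ΔT ≈ 42.7 K

S = 1370/2.08² = 316.7 W m⁻².
T_eq = [S(1−A)/(4σ)]^(1/4) = [316.7×0.74/(4×5.67×10⁻⁸)]^(1/4) = 179.3 K.
ΔT = T_surf − T_eq = 222 − 179.3.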